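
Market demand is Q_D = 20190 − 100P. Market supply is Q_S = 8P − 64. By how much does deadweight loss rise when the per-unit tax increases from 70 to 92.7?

13678.85

In inverse form: demand P = 201.9 − 0.01Q, supply P = 8 + 0.125Q.
Competitive equilibrium: 201.9 − 0.01Q = 8 + 0.125Q → Q* = 1436.2963, P* = 187.537.
For a per-unit tax t: ΔQ = t/0.135, so DWL = ½·t·(t/0.135) = t²/0.27.
At t = 70: DWL = 18148.148. At t = 92.7: DWL = 31827.
Increase = 31827 − 18148.148 = 13678.85.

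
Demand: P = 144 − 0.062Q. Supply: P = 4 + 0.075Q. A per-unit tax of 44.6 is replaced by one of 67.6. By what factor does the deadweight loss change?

Competitive equilibrium: 144 − 0.062Q = 4 + 0.075Q → Q* = 1021.8978, P* = 80.6423.
For a per-unit tax t: ΔQ = t/0.137, so DWL = ½·t·(t/0.137) = t²/0.274.
At t = 44.6: DWL = 7259.708. At t = 67.6: DWL = 16677.956.
Ratio = (67.6/44.6)² = 2.297.

2.297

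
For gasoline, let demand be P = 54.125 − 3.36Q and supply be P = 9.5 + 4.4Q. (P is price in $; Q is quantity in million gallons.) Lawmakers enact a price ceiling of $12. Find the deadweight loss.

$104.21 million

Competitive equilibrium: 54.125 − 3.36Q = 9.5 + 4.4Q → Q* = 5.7506, P* = 34.8028.
At the ceiling P = 12, quantity supplied = (12 − 9.5)/4.4 = 0.5682.
Willingness to pay at Q' = 0.5682: 54.125 − 3.36·0.5682 = 52.2158.
ΔQ = 5.7506 − 0.5682 = 5.1824; wedge = 52.2158 − 12 = 40.2158.
The triangle = ½ × 5.1824 × 40.2158 = $104.21 million.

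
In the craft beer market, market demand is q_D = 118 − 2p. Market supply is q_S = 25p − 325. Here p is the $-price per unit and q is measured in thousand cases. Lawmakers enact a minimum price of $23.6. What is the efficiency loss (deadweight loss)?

$55.87 thousand

In inverse form: demand p = 59 − 0.5q, supply p = 13 + 0.04q.
Competitive equilibrium: 59 − 0.5q = 13 + 0.04q → q* = 85.1852, p* = 16.4074.
At the floor p = 23.6, quantity demanded = (59 − 23.6)/0.5 = 70.8.
Sellers' marginal cost at q' = 70.8: 13 + 0.04·70.8 = 15.832.
Δq = 85.1852 − 70.8 = 14.3852; wedge = 23.6 − 15.832 = 7.768.
DWL = ½ × 14.3852 × 7.768 = $55.87 thousand.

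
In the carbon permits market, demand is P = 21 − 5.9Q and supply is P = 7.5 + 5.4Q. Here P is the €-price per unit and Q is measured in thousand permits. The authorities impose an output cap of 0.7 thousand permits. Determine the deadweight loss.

€1.38 thousand

Competitive equilibrium: 21 − 5.9Q = 7.5 + 5.4Q → Q* = 1.1947, P* = 13.9513.
At Q = 0.7: demand price = 21 − 5.9·0.7 = 16.87; supply price = 7.5 + 5.4·0.7 = 11.28.
ΔQ = 1.1947 − 0.7 = 0.4947; wedge = 16.87 − 11.28 = 5.59.
Deadweight loss = ½ × 0.4947 × 5.59 = €1.38 thousand.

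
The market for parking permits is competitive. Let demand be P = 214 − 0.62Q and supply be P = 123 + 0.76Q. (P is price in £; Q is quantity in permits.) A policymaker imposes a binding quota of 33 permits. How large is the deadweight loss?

£748.77

Competitive equilibrium: 214 − 0.62Q = 123 + 0.76Q → Q* = 65.942, P* = 173.1159.
At Q = 33: demand price = 214 − 0.62·33 = 193.54; supply price = 123 + 0.76·33 = 148.08.
ΔQ = 65.942 − 33 = 32.942; wedge = 193.54 − 148.08 = 45.46.
DWL = ½ × 32.942 × 45.46 = £748.77.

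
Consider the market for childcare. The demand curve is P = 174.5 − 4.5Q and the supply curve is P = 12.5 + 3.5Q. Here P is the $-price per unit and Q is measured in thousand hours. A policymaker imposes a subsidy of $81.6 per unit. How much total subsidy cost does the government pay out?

Competitive equilibrium: 174.5 − 4.5Q = 12.5 + 3.5Q → Q* = 20.25, P* = 83.375.
The subsidy lowers effective supply by 81.6: P = 3.5Q − 69.1.
New quantity: 174.5 − 4.5Q = 3.5Q − 69.1 → Q' = 30.45.
Total subsidy cost = 81.6 × 30.45 = $2484.72 thousand.

$2484.72 thousand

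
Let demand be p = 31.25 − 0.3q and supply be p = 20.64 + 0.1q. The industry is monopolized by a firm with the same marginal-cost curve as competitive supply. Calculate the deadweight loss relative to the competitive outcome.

Competitive equilibrium: 31.25 − 0.3q = 20.64 + 0.1q → q* = 26.525, p* = 23.2925.
Marginal revenue: MR = 31.25 − 0.6q. Set MR = MC: 31.25 − 0.6q = 20.64 + 0.1q → q_m = 15.1571.
Price p_m = 31.25 − 0.3·15.1571 = 26.7029; MC(q_m) = 20.64 + 0.1·15.1571 = 22.1557.
Competitive q* = 26.525, so Δq = 11.3679; wedge = 26.7029 − 22.1557 = 4.5472.
The triangle = ½ × 11.3679 × 4.5472 = 25.85.

25.85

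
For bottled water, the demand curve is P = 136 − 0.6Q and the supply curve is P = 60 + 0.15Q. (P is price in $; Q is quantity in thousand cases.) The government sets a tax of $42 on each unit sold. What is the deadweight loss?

Competitive equilibrium: 136 − 0.6Q = 60 + 0.15Q → Q* = 101.3333, P* = 75.2.
With the tax, the buyer price exceeds the seller price by 42: (136 − 0.6Q) − (60 + 0.15Q) = 42 → Q' = 45.3333.
ΔQ = 101.3333 − 45.3333 = 56; the wedge equals the tax, 42.
Deadweight loss = ½ × 56 × 42 = $1176 thousand.

$1176 thousand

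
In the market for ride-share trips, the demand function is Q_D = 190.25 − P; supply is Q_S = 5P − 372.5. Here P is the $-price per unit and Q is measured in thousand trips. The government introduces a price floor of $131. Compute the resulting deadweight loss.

$830.68 thousand

In inverse form: demand P = 190.25 − Q, supply P = 74.5 + 0.2Q.
Competitive equilibrium: 190.25 − Q = 74.5 + 0.2Q → Q* = 96.4583, P* = 93.7917.
At the floor P = 131, quantity demanded = (190.25 − 131)/1 = 59.25.
Sellers' marginal cost at Q' = 59.25: 74.5 + 0.2·59.25 = 86.35.
ΔQ = 96.4583 − 59.25 = 37.2083; wedge = 131 − 86.35 = 44.65.
Welfare loss = ½ × 37.2083 × 44.65 = $830.68 thousand.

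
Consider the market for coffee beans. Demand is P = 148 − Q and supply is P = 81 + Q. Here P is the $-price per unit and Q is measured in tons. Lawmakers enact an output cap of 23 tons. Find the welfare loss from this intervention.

$110.25

Competitive equilibrium: 148 − Q = 81 + Q → Q* = 33.5, P* = 114.5.
At Q = 23: demand price = 148 − 1·23 = 125; supply price = 81 + 1·23 = 104.
ΔQ = 33.5 − 23 = 10.5; wedge = 125 − 104 = 21.
Welfare loss = ½ × 10.5 × 21 = $110.25.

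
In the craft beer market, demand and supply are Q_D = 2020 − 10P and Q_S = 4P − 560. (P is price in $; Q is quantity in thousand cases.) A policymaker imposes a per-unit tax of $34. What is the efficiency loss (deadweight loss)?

$1651.43 thousand

In inverse form: demand P = 202 − 0.1Q, supply P = 140 + 0.25Q.
Competitive equilibrium: 202 − 0.1Q = 140 + 0.25Q → Q* = 177.1429, P* = 184.2857.
With the tax, the buyer price exceeds the seller price by 34: (202 − 0.1Q) − (140 + 0.25Q) = 34 → Q' = 80.
ΔQ = 177.1429 − 80 = 97.1429; the wedge equals the tax, 34.
DWL = ½ × 97.1429 × 34 = $1651.43 thousand.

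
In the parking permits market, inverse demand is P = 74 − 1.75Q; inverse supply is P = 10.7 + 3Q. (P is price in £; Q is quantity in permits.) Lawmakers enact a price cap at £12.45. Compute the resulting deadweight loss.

Competitive equilibrium: 74 − 1.75Q = 10.7 + 3Q → Q* = 13.3263, P* = 50.6789.
At the ceiling P = 12.45, quantity supplied = (12.45 − 10.7)/3 = 0.5833.
Willingness to pay at Q' = 0.5833: 74 − 1.75·0.5833 = 72.9792.
ΔQ = 13.3263 − 0.5833 = 12.743; wedge = 72.9792 − 12.45 = 60.5292.
Welfare loss = ½ × 12.743 × 60.5292 = £385.66.

£385.66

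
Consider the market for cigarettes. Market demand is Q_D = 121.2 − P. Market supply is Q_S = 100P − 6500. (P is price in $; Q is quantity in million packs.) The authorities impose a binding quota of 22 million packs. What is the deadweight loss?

$571.60 million

In inverse form: demand P = 121.2 − Q, supply P = 65 + 0.01Q.
Competitive equilibrium: 121.2 − Q = 65 + 0.01Q → Q* = 55.6436, P* = 65.5564.
At Q = 22: demand price = 121.2 − 1·22 = 99.2; supply price = 65 + 0.01·22 = 65.22.
ΔQ = 55.6436 − 22 = 33.6436; wedge = 99.2 − 65.22 = 33.98.
DWL = ½ × 33.6436 × 33.98 = $571.60 million.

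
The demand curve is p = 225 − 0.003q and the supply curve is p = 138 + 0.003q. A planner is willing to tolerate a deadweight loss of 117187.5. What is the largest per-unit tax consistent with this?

37.5

Competitive equilibrium: 225 − 0.003q = 138 + 0.003q → q* = 14500, p* = 181.5.
A tax t gives Δq = t/0.006 and wedge t, so DWL = t²/0.012.
t²/0.012 = 117187.5 → t² = 1406.25 → t = 37.5.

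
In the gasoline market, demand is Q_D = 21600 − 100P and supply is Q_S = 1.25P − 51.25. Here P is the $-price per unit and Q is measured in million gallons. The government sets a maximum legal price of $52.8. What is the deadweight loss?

In inverse form: demand P = 216 − 0.01Q, supply P = 41 + 0.8Q.
Competitive equilibrium: 216 − 0.01Q = 41 + 0.8Q → Q* = 216.04938, P* = 213.83951.
At the ceiling P = 52.8, quantity supplied = (52.8 − 41)/0.8 = 14.75.
Willingness to pay at Q' = 14.75: 216 − 0.01·14.75 = 215.8525.
ΔQ = 216.04938 − 14.75 = 201.29938; wedge = 215.8525 − 52.8 = 163.0525.
The triangle = ½ × 201.29938 × 163.0525 = $16411.18 million.

$16411.18 million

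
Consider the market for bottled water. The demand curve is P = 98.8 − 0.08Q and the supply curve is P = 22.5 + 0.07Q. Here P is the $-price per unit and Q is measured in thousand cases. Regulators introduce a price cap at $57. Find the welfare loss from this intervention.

Competitive equilibrium: 98.8 − 0.08Q = 22.5 + 0.07Q → Q* = 508.6667, P* = 58.1067.
At the ceiling P = 57, quantity supplied = (57 − 22.5)/0.07 = 492.8571.
Willingness to pay at Q' = 492.8571: 98.8 − 0.08·492.8571 = 59.3714.
ΔQ = 508.6667 − 492.8571 = 15.8096; wedge = 59.3714 − 57 = 2.3714.
Welfare loss = ½ × 15.8096 × 2.3714 = $18.75 thousand.

$18.75 thousand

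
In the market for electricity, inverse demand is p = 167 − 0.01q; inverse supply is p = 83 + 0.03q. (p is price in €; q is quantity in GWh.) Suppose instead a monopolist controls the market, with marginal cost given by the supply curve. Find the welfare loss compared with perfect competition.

Competitive equilibrium: 167 − 0.01q = 83 + 0.03q → q* = 2100, p* = 146.
Marginal revenue: MR = 167 − 0.02q. Set MR = MC: 167 − 0.02q = 83 + 0.03q → q_m = 1680.
Price p_m = 167 − 0.01·1680 = 150.2; MC(q_m) = 83 + 0.03·1680 = 133.4.
Competitive q* = 2100, so Δq = 420; wedge = 150.2 − 133.4 = 16.8.
Welfare loss = ½ × 420 × 16.8 = €3528.

€3528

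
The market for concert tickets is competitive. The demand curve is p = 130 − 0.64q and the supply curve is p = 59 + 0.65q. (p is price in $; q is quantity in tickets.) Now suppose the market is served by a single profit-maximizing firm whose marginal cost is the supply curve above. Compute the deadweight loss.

$214.85

Competitive equilibrium: 130 − 0.64q = 59 + 0.65q → q* = 55.0388, p* = 94.7752.
Marginal revenue: MR = 130 − 1.28q. Set MR = MC: 130 − 1.28q = 59 + 0.65q → q_m = 36.7876.
Price p_m = 130 − 0.64·36.7876 = 106.4559; MC(q_m) = 59 + 0.65·36.7876 = 82.9119.
Competitive q* = 55.0388, so Δq = 18.2512; wedge = 106.4559 − 82.9119 = 23.544.
Deadweight loss = ½ × 18.2512 × 23.544 = $214.85.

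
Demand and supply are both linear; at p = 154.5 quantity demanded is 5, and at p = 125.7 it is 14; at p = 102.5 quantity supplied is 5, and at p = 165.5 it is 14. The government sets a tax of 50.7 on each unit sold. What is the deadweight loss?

126

Demand slope = (125.7 − 154.5)/(14 − 5) = −3.2, so p = 170.5 − 3.2q.
Supply slope = (165.5 − 102.5)/(14 − 5) = 7, so p = 67.5 + 7q.
Competitive equilibrium: 170.5 − 3.2q = 67.5 + 7q → q* = 10.098, p* = 138.1863.
With the tax, the buyer price exceeds the seller price by 50.7: (170.5 − 3.2q) − (67.5 + 7q) = 50.7 → q' = 5.1275.
Δq = 10.098 − 5.1275 = 4.9705; the wedge equals the tax, 50.7.
DWL = ½ × 4.9705 × 50.7 = 126.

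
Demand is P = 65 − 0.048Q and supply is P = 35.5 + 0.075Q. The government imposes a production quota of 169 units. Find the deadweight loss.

Competitive equilibrium: 65 − 0.048Q = 35.5 + 0.075Q → Q* = 239.8374, P* = 53.4878.
At Q = 169: demand price = 65 − 0.048·169 = 56.888; supply price = 35.5 + 0.075·169 = 48.175.
ΔQ = 239.8374 − 169 = 70.8374; wedge = 56.888 − 48.175 = 8.713.
Welfare loss = ½ × 70.8374 × 8.713 = 308.60.

308.60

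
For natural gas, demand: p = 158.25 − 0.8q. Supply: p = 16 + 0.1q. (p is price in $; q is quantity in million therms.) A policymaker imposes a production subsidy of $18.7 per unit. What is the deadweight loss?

$194.27 million

Competitive equilibrium: 158.25 − 0.8q = 16 + 0.1q → q* = 158.0556, p* = 31.8056.
The subsidy lowers effective supply by 18.7: p = 0.1q − 2.7.
New quantity: 158.25 − 0.8q = 0.1q − 2.7 → q' = 178.8333.
Overproduction Δq = 178.8333 − 158.0556 = 20.7777; wedge = subsidy = 18.7.
Deadweight loss = ½ × 20.7777 × 18.7 = $194.27 million.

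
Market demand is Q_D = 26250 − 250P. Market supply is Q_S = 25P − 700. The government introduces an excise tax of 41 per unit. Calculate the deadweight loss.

19102.27

In inverse form: demand P = 105 − 0.004Q, supply P = 28 + 0.04Q.
Competitive equilibrium: 105 − 0.004Q = 28 + 0.04Q → Q* = 1750, P* = 98.
With the tax, the buyer price exceeds the seller price by 41: (105 − 0.004Q) − (28 + 0.04Q) = 41 → Q' = 818.1818.
ΔQ = 1750 − 818.1818 = 931.8182; the wedge equals the tax, 41.
Welfare loss = ½ × 931.8182 × 41 = 19102.27.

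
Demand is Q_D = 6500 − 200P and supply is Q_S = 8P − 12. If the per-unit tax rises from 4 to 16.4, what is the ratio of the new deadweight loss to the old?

16.81

In inverse form: demand P = 32.5 − 0.005Q, supply P = 1.5 + 0.125Q.
Competitive equilibrium: 32.5 − 0.005Q = 1.5 + 0.125Q → Q* = 238.4615, P* = 31.3077.
For a per-unit tax t: ΔQ = t/0.13, so DWL = ½·t·(t/0.13) = t²/0.26.
At t = 4: DWL = 61.538. At t = 16.4: DWL = 1034.462.
Ratio = (16.4/4)² = 16.81.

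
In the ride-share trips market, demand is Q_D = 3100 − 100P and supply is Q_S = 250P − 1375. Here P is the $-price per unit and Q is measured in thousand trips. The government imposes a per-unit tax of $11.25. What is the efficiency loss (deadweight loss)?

$4520.09 thousand

In inverse form: demand P = 31 − 0.01Q, supply P = 5.5 + 0.004Q.
Competitive equilibrium: 31 − 0.01Q = 5.5 + 0.004Q → Q* = 1821.4286, P* = 12.7857.
With the tax, the buyer price exceeds the seller price by 11.25: (31 − 0.01Q) − (5.5 + 0.004Q) = 11.25 → Q' = 1017.8571.
ΔQ = 1821.4286 − 1017.8571 = 803.5715; the wedge equals the tax, 11.25.
The triangle = ½ × 803.5715 × 11.25 = $4520.09 thousand.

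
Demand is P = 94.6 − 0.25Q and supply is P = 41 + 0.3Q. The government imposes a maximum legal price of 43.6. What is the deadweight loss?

Competitive equilibrium: 94.6 − 0.25Q = 41 + 0.3Q → Q* = 97.4545, P* = 70.2364.
At the ceiling P = 43.6, quantity supplied = (43.6 − 41)/0.3 = 8.6667.
Willingness to pay at Q' = 8.6667: 94.6 − 0.25·8.6667 = 92.4333.
ΔQ = 97.4545 − 8.6667 = 88.7878; wedge = 92.4333 − 43.6 = 48.8333.
Deadweight loss = ½ × 88.7878 × 48.8333 = 2167.90.

2167.90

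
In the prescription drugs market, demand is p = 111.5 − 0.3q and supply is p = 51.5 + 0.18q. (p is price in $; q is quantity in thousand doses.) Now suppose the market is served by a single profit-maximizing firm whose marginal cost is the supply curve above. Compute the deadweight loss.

Competitive equilibrium: 111.5 − 0.3q = 51.5 + 0.18q → q* = 125, p* = 74.
Marginal revenue: MR = 111.5 − 0.6q. Set MR = MC: 111.5 − 0.6q = 51.5 + 0.18q → q_m = 76.9231.
Price p_m = 111.5 − 0.3·76.9231 = 88.4231; MC(q_m) = 51.5 + 0.18·76.9231 = 65.3462.
Competitive q* = 125, so Δq = 48.0769; wedge = 88.4231 − 65.3462 = 23.0769.
Deadweight loss = ½ × 48.0769 × 23.0769 = $554.73 thousand.

$554.73 thousand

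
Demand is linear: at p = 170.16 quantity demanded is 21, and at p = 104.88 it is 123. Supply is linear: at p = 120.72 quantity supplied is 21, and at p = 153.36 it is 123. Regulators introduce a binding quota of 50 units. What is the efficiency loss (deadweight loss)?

243

Demand slope = (104.88 − 170.16)/(123 − 21) = −0.64, so p = 183.6 − 0.64q.
Supply slope = (153.36 − 120.72)/(123 − 21) = 0.32, so p = 114 + 0.32q.
Competitive equilibrium: 183.6 − 0.64q = 114 + 0.32q → q* = 72.5, p* = 137.2.
At q = 50: demand price = 183.6 − 0.64·50 = 151.6; supply price = 114 + 0.32·50 = 130.
Δq = 72.5 − 50 = 22.5; wedge = 151.6 − 130 = 21.6.
DWL = ½ × 22.5 × 21.6 = 243.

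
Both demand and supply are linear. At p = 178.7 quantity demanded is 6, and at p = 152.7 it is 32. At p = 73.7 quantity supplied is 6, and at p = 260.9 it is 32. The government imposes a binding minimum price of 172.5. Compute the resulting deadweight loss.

178.86

Demand slope = (152.7 − 178.7)/(32 − 6) = −1, so p = 184.7 − q.
Supply slope = (260.9 − 73.7)/(32 − 6) = 7.2, so p = 30.5 + 7.2q.
Competitive equilibrium: 184.7 − q = 30.5 + 7.2q → q* = 18.8049, p* = 165.8951.
At the floor p = 172.5, quantity demanded = (184.7 − 172.5)/1 = 12.2.
Sellers' marginal cost at q' = 12.2: 30.5 + 7.2·12.2 = 118.34.
Δq = 18.8049 − 12.2 = 6.6049; wedge = 172.5 − 118.34 = 54.16.
DWL = ½ × 6.6049 × 54.16 = 178.86.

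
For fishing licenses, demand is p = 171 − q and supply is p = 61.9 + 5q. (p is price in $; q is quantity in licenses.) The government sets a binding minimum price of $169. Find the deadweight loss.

Competitive equilibrium: 171 − q = 61.9 + 5q → q* = 18.1833, p* = 152.8167.
At the floor p = 169, quantity demanded = (171 − 169)/1 = 2.
Sellers' marginal cost at q' = 2: 61.9 + 5·2 = 71.9.
Δq = 18.1833 − 2 = 16.1833; wedge = 169 − 71.9 = 97.1.
The triangle = ½ × 16.1833 × 97.1 = $785.70.

$785.70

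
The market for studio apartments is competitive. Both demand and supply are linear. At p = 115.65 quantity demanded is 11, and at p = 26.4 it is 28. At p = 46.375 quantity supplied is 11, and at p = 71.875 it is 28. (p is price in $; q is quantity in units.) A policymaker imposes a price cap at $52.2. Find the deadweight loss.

Demand slope = (26.4 − 115.65)/(28 − 11) = −5.25, so p = 173.4 − 5.25q.
Supply slope = (71.875 − 46.375)/(28 − 11) = 1.5, so p = 29.875 + 1.5q.
Competitive equilibrium: 173.4 − 5.25q = 29.875 + 1.5q → q* = 21.263, p* = 61.7694.
At the ceiling p = 52.2, quantity supplied = (52.2 − 29.875)/1.5 = 14.8833.
Willingness to pay at q' = 14.8833: 173.4 − 5.25·14.8833 = 95.2627.
Δq = 21.263 − 14.8833 = 6.3797; wedge = 95.2627 − 52.2 = 43.0627.
Welfare loss = ½ × 6.3797 × 43.0627 = $137.36.

$137.36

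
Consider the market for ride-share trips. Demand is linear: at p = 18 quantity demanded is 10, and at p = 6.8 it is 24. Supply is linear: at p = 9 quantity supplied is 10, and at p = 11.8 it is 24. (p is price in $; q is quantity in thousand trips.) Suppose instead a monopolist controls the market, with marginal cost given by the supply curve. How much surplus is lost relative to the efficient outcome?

Demand slope = (6.8 − 18)/(24 − 10) = −0.8, so p = 26 − 0.8q.
Supply slope = (11.8 − 9)/(24 − 10) = 0.2, so p = 7 + 0.2q.
Competitive equilibrium: 26 − 0.8q = 7 + 0.2q → q* = 19, p* = 10.8.
Marginal revenue: MR = 26 − 1.6q. Set MR = MC: 26 − 1.6q = 7 + 0.2q → q_m = 10.5556.
Price p_m = 26 − 0.8·10.5556 = 17.5555; MC(q_m) = 7 + 0.2·10.5556 = 9.1111.
Competitive q* = 19, so Δq = 8.4444; wedge = 17.5555 − 9.1111 = 8.4444.
DWL = ½ × 8.4444 × 8.4444 = $35.65 thousand.

$35.65 thousand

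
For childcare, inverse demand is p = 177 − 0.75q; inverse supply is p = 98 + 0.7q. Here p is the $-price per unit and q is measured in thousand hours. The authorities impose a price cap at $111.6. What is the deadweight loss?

$890.88 thousand

Competitive equilibrium: 177 − 0.75q = 98 + 0.7q → q* = 54.4828, p* = 136.1379.
At the ceiling p = 111.6, quantity supplied = (111.6 − 98)/0.7 = 19.4286.
Willingness to pay at q' = 19.4286: 177 − 0.75·19.4286 = 162.4286.
Δq = 54.4828 − 19.4286 = 35.0542; wedge = 162.4286 − 111.6 = 50.8286.
Welfare loss = ½ × 35.0542 × 50.8286 = $890.88 thousand.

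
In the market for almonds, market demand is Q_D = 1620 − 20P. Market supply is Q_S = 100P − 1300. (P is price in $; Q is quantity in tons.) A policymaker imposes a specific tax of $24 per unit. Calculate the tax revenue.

$17600

In inverse form: demand P = 81 − 0.05Q, supply P = 13 + 0.01Q.
Competitive equilibrium: 81 − 0.05Q = 13 + 0.01Q → Q* = 1133.3333, P* = 24.3333.
With the tax, the buyer price exceeds the seller price by 24: (81 − 0.05Q) − (13 + 0.01Q) = 24 → Q' = 733.3333.
Tax revenue = 24 × 733.3333 = $17600.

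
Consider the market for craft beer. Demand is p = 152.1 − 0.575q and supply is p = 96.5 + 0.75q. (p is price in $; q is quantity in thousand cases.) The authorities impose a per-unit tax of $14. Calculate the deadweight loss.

$73.96 thousand

Competitive equilibrium: 152.1 − 0.575q = 96.5 + 0.75q → q* = 41.9623, p* = 127.9717.
With the tax, the buyer price exceeds the seller price by 14: (152.1 − 0.575q) − (96.5 + 0.75q) = 14 → q' = 31.3962.
Δq = 41.9623 − 31.3962 = 10.5661; the wedge equals the tax, 14.
Deadweight loss = ½ × 10.5661 × 14 = $73.96 thousand.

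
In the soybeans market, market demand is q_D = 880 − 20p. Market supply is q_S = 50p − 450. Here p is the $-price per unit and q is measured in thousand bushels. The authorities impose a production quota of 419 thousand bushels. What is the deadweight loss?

In inverse form: demand p = 44 − 0.05q, supply p = 9 + 0.02q.
Competitive equilibrium: 44 − 0.05q = 9 + 0.02q → q* = 500, p* = 19.
At q = 419: demand price = 44 − 0.05·419 = 23.05; supply price = 9 + 0.02·419 = 17.38.
Δq = 500 − 419 = 81; wedge = 23.05 − 17.38 = 5.67.
The triangle = ½ × 81 × 5.67 = $229.635 thousand.

$229.635 thousand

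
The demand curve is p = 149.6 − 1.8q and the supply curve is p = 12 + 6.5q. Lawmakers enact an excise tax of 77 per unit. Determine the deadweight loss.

Competitive equilibrium: 149.6 − 1.8q = 12 + 6.5q → q* = 16.5783, p* = 119.759.
With the tax, the buyer price exceeds the seller price by 77: (149.6 − 1.8q) − (12 + 6.5q) = 77 → q' = 7.3012.
Δq = 16.5783 − 7.3012 = 9.2771; the wedge equals the tax, 77.
Deadweight loss = ½ × 9.2771 × 77 = 357.17.

357.17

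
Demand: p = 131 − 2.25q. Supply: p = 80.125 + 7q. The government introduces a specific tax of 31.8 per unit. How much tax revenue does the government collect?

Competitive equilibrium: 131 − 2.25q = 80.125 + 7q → q* = 5.5, p* = 118.625.
With the tax, the buyer price exceeds the seller price by 31.8: (131 − 2.25q) − (80.125 + 7q) = 31.8 → q' = 2.0622.
Tax revenue = 31.8 × 2.0622 = 65.58.

65.58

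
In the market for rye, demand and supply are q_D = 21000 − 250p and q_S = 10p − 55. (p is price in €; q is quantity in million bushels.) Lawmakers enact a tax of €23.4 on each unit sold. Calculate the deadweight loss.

In inverse form: demand p = 84 − 0.004q, supply p = 5.5 + 0.1q.
Competitive equilibrium: 84 − 0.004q = 5.5 + 0.1q → q* = 754.8077, p* = 80.9808.
With the tax, the buyer price exceeds the seller price by 23.4: (84 − 0.004q) − (5.5 + 0.1q) = 23.4 → q' = 529.8077.
Δq = 754.8077 − 529.8077 = 225; the wedge equals the tax, 23.4.
Deadweight loss = ½ × 225 × 23.4 = €2632.50 million.

€2632.50 million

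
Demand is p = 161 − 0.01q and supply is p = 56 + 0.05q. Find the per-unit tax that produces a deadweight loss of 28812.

58.8

Competitive equilibrium: 161 − 0.01q = 56 + 0.05q → q* = 1750, p* = 143.5.
A tax t gives Δq = t/0.06 and wedge t, so DWL = t²/0.12.
t²/0.12 = 28812 → t² = 3457.44 → t = 58.8.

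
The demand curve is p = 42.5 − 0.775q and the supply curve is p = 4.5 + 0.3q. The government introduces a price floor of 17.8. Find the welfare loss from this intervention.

Competitive equilibrium: 42.5 − 0.775q = 4.5 + 0.3q → q* = 35.3488, p* = 15.1047.
At the floor p = 17.8, quantity demanded = (42.5 − 17.8)/0.775 = 31.871.
Sellers' marginal cost at q' = 31.871: 4.5 + 0.3·31.871 = 14.0613.
Δq = 35.3488 − 31.871 = 3.4778; wedge = 17.8 − 14.0613 = 3.7387.
Welfare loss = ½ × 3.4778 × 3.7387 = 6.50.

6.50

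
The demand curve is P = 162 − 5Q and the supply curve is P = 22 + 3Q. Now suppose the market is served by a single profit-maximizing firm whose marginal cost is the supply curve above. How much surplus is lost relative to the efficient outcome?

Competitive equilibrium: 162 − 5Q = 22 + 3Q → Q* = 17.5, P* = 74.5.
Marginal revenue: MR = 162 − 10Q. Set MR = MC: 162 − 10Q = 22 + 3Q → Q_m = 10.7692.
Price P_m = 162 − 5·10.7692 = 108.154; MC(Q_m) = 22 + 3·10.7692 = 54.3076.
Competitive Q* = 17.5, so ΔQ = 6.7308; wedge = 108.154 − 54.3076 = 53.8464.
DWL = ½ × 6.7308 × 53.8464 = 181.21.

181.21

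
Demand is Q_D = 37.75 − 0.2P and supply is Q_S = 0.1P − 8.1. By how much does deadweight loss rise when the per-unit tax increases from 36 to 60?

In inverse form: demand P = 188.75 − 5Q, supply P = 81 + 10Q.
Competitive equilibrium: 188.75 − 5Q = 81 + 10Q → Q* = 7.1833, P* = 152.8333.
For a per-unit tax t: ΔQ = t/15, so DWL = ½·t·(t/15) = t²/30.
At t = 36: DWL = 43.2. At t = 60: DWL = 120.
Increase = 120 − 43.2 = 76.80.

76.80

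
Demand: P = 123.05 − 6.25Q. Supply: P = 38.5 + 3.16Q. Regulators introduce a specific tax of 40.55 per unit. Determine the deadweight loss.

Competitive equilibrium: 123.05 − 6.25Q = 38.5 + 3.16Q → Q* = 8.9851, P* = 66.893.
With the tax, the buyer price exceeds the seller price by 40.55: (123.05 − 6.25Q) − (38.5 + 3.16Q) = 40.55 → Q' = 4.6759.
ΔQ = 8.9851 − 4.6759 = 4.3092; the wedge equals the tax, 40.55.
The triangle = ½ × 4.3092 × 40.55 = 87.37.

87.37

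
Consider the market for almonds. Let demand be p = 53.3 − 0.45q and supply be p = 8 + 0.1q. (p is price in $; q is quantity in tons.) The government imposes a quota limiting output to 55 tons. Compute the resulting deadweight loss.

$205.91

Competitive equilibrium: 53.3 − 0.45q = 8 + 0.1q → q* = 82.3636, p* = 16.2364.
At q = 55: demand price = 53.3 − 0.45·55 = 28.55; supply price = 8 + 0.1·55 = 13.5.
Δq = 82.3636 − 55 = 27.3636; wedge = 28.55 − 13.5 = 15.05.
Welfare loss = ½ × 27.3636 × 15.05 = $205.91.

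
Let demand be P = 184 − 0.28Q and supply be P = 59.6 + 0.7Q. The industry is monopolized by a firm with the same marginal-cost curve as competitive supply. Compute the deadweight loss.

Competitive equilibrium: 184 − 0.28Q = 59.6 + 0.7Q → Q* = 126.93878, P* = 148.45714.
Marginal revenue: MR = 184 − 0.56Q. Set MR = MC: 184 − 0.56Q = 59.6 + 0.7Q → Q_m = 98.73016.
Price P_m = 184 − 0.28·98.73016 = 156.35556; MC(Q_m) = 59.6 + 0.7·98.73016 = 128.71111.
Competitive Q* = 126.93878, so ΔQ = 28.20862; wedge = 156.35556 − 128.71111 = 27.64445.
Welfare loss = ½ × 28.20862 × 27.64445 = 389.91.

389.91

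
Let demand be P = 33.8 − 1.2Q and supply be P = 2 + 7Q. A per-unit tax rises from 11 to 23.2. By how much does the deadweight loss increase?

Competitive equilibrium: 33.8 − 1.2Q = 2 + 7Q → Q* = 3.878, P* = 29.1463.
For a per-unit tax t: ΔQ = t/8.2, so DWL = ½·t·(t/8.2) = t²/16.4.
At t = 11: DWL = 7.378. At t = 23.2: DWL = 32.82.
Increase = 32.82 − 7.378 = 25.44.

25.44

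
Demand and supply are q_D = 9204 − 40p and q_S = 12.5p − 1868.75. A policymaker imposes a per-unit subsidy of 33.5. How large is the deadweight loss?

In inverse form: demand p = 230.1 − 0.025q, supply p = 149.5 + 0.08q.
Competitive equilibrium: 230.1 − 0.025q = 149.5 + 0.08q → q* = 767.619, p* = 210.9095.
The subsidy lowers effective supply by 33.5: p = 116 + 0.08q.
New quantity: 230.1 − 0.025q = 116 + 0.08q → q' = 1086.6667.
Overproduction Δq = 1086.6667 − 767.619 = 319.0477; wedge = subsidy = 33.5.
Deadweight loss = ½ × 319.0477 × 33.5 = 5344.05.

5344.05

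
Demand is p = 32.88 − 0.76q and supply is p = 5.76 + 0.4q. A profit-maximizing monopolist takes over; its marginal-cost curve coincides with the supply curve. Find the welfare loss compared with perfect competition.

Competitive equilibrium: 32.88 − 0.76q = 5.76 + 0.4q → q* = 23.3793, p* = 15.1117.
Marginal revenue: MR = 32.88 − 1.52q. Set MR = MC: 32.88 − 1.52q = 5.76 + 0.4q → q_m = 14.125.
Price p_m = 32.88 − 0.76·14.125 = 22.145; MC(q_m) = 5.76 + 0.4·14.125 = 11.41.
Competitive q* = 23.3793, so Δq = 9.2543; wedge = 22.145 − 11.41 = 10.735.
Deadweight loss = ½ × 9.2543 × 10.735 = 49.67.

49.67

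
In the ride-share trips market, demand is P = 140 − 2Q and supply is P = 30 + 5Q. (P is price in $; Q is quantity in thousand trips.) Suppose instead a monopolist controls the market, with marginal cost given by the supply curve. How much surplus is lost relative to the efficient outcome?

$42.68 thousand

Competitive equilibrium: 140 − 2Q = 30 + 5Q → Q* = 15.7143, P* = 108.5714.
Marginal revenue: MR = 140 − 4Q. Set MR = MC: 140 − 4Q = 30 + 5Q → Q_m = 12.2222.
Price P_m = 140 − 2·12.2222 = 115.5556; MC(Q_m) = 30 + 5·12.2222 = 91.111.
Competitive Q* = 15.7143, so ΔQ = 3.4921; wedge = 115.5556 − 91.111 = 24.4446.
The triangle = ½ × 3.4921 × 24.4446 = $42.68 thousand.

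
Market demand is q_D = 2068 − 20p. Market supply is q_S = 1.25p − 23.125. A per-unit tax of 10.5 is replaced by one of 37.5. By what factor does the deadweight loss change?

In inverse form: demand p = 103.4 − 0.05q, supply p = 18.5 + 0.8q.
Competitive equilibrium: 103.4 − 0.05q = 18.5 + 0.8q → q* = 99.8824, p* = 98.4059.
For a per-unit tax t: Δq = t/0.85, so DWL = ½·t·(t/0.85) = t²/1.7.
At t = 10.5: DWL = 64.853. At t = 37.5: DWL = 827.206.
Ratio = (37.5/10.5)² = 12.755.

12.755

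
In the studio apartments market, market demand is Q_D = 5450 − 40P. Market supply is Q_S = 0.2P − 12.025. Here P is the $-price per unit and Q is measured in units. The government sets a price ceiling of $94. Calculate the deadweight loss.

In inverse form: demand P = 136.25 − 0.025Q, supply P = 60.125 + 5Q.
Competitive equilibrium: 136.25 − 0.025Q = 60.125 + 5Q → Q* = 15.1493, P* = 135.8713.
At the ceiling P = 94, quantity supplied = (94 − 60.125)/5 = 6.775.
Willingness to pay at Q' = 6.775: 136.25 − 0.025·6.775 = 136.0806.
ΔQ = 15.1493 − 6.775 = 8.3743; wedge = 136.0806 − 94 = 42.0806.
DWL = ½ × 8.3743 × 42.0806 = $176.20.

$176.20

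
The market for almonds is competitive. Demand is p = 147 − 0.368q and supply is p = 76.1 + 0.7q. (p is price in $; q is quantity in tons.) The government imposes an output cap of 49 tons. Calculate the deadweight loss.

$161.41

Competitive equilibrium: 147 − 0.368q = 76.1 + 0.7q → q* = 66.3858, p* = 122.57.
At q = 49: demand price = 147 − 0.368·49 = 128.968; supply price = 76.1 + 0.7·49 = 110.4.
Δq = 66.3858 − 49 = 17.3858; wedge = 128.968 − 110.4 = 18.568.
Welfare loss = ½ × 17.3858 × 18.568 = $161.41.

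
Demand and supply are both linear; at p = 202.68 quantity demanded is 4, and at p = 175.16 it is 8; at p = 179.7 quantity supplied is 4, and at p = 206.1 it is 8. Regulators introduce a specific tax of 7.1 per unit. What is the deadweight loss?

Demand slope = (175.16 − 202.68)/(8 − 4) = −6.88, so p = 230.2 − 6.88q.
Supply slope = (206.1 − 179.7)/(8 − 4) = 6.6, so p = 153.3 + 6.6q.
Competitive equilibrium: 230.2 − 6.88q = 153.3 + 6.6q → q* = 5.7047, p* = 190.9513.
With the tax, the buyer price exceeds the seller price by 7.1: (230.2 − 6.88q) − (153.3 + 6.6q) = 7.1 → q' = 5.178.
Δq = 5.7047 − 5.178 = 0.5267; the wedge equals the tax, 7.1.
Deadweight loss = ½ × 0.5267 × 7.1 = 1.87.

1.87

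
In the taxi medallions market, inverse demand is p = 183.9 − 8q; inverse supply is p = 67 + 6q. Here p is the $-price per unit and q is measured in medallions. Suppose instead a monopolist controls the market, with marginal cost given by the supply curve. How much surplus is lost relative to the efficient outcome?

$64.54

Competitive equilibrium: 183.9 − 8q = 67 + 6q → q* = 8.35, p* = 117.1.
Marginal revenue: MR = 183.9 − 16q. Set MR = MC: 183.9 − 16q = 67 + 6q → q_m = 5.3136.
Price p_m = 183.9 − 8·5.3136 = 141.3912; MC(q_m) = 67 + 6·5.3136 = 98.8816.
Competitive q* = 8.35, so Δq = 3.0364; wedge = 141.3912 − 98.8816 = 42.5096.
Welfare loss = ½ × 3.0364 × 42.5096 = $64.54.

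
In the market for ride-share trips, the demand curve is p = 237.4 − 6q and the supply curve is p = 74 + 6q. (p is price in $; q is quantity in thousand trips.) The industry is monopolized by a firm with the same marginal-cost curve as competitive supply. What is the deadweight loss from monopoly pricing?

Competitive equilibrium: 237.4 − 6q = 74 + 6q → q* = 13.6167, p* = 155.7.
Marginal revenue: MR = 237.4 − 12q. Set MR = MC: 237.4 − 12q = 74 + 6q → q_m = 9.0778.
Price p_m = 237.4 − 6·9.0778 = 182.9332; MC(q_m) = 74 + 6·9.0778 = 128.4668.
Competitive q* = 13.6167, so Δq = 4.5389; wedge = 182.9332 − 128.4668 = 54.4664.
DWL = ½ × 4.5389 × 54.4664 = $123.61 thousand.

$123.61 thousand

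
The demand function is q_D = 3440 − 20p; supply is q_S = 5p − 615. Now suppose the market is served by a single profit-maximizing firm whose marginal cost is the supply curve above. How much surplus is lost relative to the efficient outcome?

133.39

In inverse form: demand p = 172 − 0.05q, supply p = 123 + 0.2q.
Competitive equilibrium: 172 − 0.05q = 123 + 0.2q → q* = 196, p* = 162.2.
Marginal revenue: MR = 172 − 0.1q. Set MR = MC: 172 − 0.1q = 123 + 0.2q → q_m = 163.3333.
Price p_m = 172 − 0.05·163.3333 = 163.8333; MC(q_m) = 123 + 0.2·163.3333 = 155.6667.
Competitive q* = 196, so Δq = 32.6667; wedge = 163.8333 − 155.6667 = 8.1666.
DWL = ½ × 32.6667 × 8.1666 = 133.39.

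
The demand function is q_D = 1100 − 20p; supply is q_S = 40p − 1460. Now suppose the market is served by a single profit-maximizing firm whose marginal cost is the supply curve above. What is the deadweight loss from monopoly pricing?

365.07

In inverse form: demand p = 55 − 0.05q, supply p = 36.5 + 0.025q.
Competitive equilibrium: 55 − 0.05q = 36.5 + 0.025q → q* = 246.6667, p* = 42.6667.
Marginal revenue: MR = 55 − 0.1q. Set MR = MC: 55 − 0.1q = 36.5 + 0.025q → q_m = 148.
Price p_m = 55 − 0.05·148 = 47.6; MC(q_m) = 36.5 + 0.025·148 = 40.2.
Competitive q* = 246.6667, so Δq = 98.6667; wedge = 47.6 − 40.2 = 7.4.
DWL = ½ × 98.6667 × 7.4 = 365.07.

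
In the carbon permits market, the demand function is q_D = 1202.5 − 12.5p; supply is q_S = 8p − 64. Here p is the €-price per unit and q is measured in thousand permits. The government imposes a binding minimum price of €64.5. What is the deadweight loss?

€118.45 thousand

In inverse form: demand p = 96.2 − 0.08q, supply p = 8 + 0.125q.
Competitive equilibrium: 96.2 − 0.08q = 8 + 0.125q → q* = 430.2439, p* = 61.7805.
At the floor p = 64.5, quantity demanded = (96.2 − 64.5)/0.08 = 396.25.
Sellers' marginal cost at q' = 396.25: 8 + 0.125·396.25 = 57.5313.
Δq = 430.2439 − 396.25 = 33.9939; wedge = 64.5 − 57.5313 = 6.9687.
Welfare loss = ½ × 33.9939 × 6.9687 = €118.45 thousand.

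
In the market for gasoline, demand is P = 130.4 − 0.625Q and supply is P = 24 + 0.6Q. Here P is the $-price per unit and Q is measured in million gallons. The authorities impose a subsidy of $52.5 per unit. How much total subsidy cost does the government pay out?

Competitive equilibrium: 130.4 − 0.625Q = 24 + 0.6Q → Q* = 86.8571, P* = 76.1143.
The subsidy lowers effective supply by 52.5: P = 0.6Q − 28.5.
New quantity: 130.4 − 0.625Q = 0.6Q − 28.5 → Q' = 129.7143.
Total subsidy cost = 52.5 × 129.7143 = $6810 million.

$6810 million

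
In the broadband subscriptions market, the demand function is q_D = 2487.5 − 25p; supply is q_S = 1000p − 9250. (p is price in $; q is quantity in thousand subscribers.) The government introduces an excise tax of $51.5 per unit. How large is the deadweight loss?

$32344.51 thousand

In inverse form: demand p = 99.5 − 0.04q, supply p = 9.25 + 0.001q.
Competitive equilibrium: 99.5 − 0.04q = 9.25 + 0.001q → q* = 2201.2195, p* = 11.4512.
With the tax, the buyer price exceeds the seller price by 51.5: (99.5 − 0.04q) − (9.25 + 0.001q) = 51.5 → q' = 945.122.
Δq = 2201.2195 − 945.122 = 1256.0975; the wedge equals the tax, 51.5.
Welfare loss = ½ × 1256.0975 × 51.5 = $32344.51 thousand.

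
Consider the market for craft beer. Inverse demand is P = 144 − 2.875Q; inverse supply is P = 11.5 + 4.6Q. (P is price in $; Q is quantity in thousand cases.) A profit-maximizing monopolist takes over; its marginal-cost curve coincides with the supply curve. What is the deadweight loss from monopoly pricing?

$90.61 thousand

Competitive equilibrium: 144 − 2.875Q = 11.5 + 4.6Q → Q* = 17.7258, P* = 93.0385.
Marginal revenue: MR = 144 − 5.75Q. Set MR = MC: 144 − 5.75Q = 11.5 + 4.6Q → Q_m = 12.8019.
Price P_m = 144 − 2.875·12.8019 = 107.1945; MC(Q_m) = 11.5 + 4.6·12.8019 = 70.3887.
Competitive Q* = 17.7258, so ΔQ = 4.9239; wedge = 107.1945 − 70.3887 = 36.8058.
DWL = ½ × 4.9239 × 36.8058 = $90.61 thousand.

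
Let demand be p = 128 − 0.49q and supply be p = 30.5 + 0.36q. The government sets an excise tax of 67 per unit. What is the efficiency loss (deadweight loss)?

2640.59

Competitive equilibrium: 128 − 0.49q = 30.5 + 0.36q → q* = 114.7059, p* = 71.7941.
With the tax, the buyer price exceeds the seller price by 67: (128 − 0.49q) − (30.5 + 0.36q) = 67 → q' = 35.8824.
Δq = 114.7059 − 35.8824 = 78.8235; the wedge equals the tax, 67.
Welfare loss = ½ × 78.8235 × 67 = 2640.59.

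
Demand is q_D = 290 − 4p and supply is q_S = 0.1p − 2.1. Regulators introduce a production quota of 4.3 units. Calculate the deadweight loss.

2.69

In inverse form: demand p = 72.5 − 0.25q, supply p = 21 + 10q.
Competitive equilibrium: 72.5 − 0.25q = 21 + 10q → q* = 5.0244, p* = 71.2439.
At q = 4.3: demand price = 72.5 − 0.25·4.3 = 71.425; supply price = 21 + 10·4.3 = 64.
Δq = 5.0244 − 4.3 = 0.7244; wedge = 71.425 − 64 = 7.425.
The triangle = ½ × 0.7244 × 7.425 = 2.69.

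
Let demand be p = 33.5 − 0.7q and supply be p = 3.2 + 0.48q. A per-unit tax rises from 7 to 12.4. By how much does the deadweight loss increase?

Competitive equilibrium: 33.5 − 0.7q = 3.2 + 0.48q → q* = 25.678, p* = 15.5254.
For a per-unit tax t: Δq = t/1.18, so DWL = ½·t·(t/1.18) = t²/2.36.
At t = 7: DWL = 20.763. At t = 12.4: DWL = 65.153.
Increase = 65.153 − 20.763 = 44.39.

44.39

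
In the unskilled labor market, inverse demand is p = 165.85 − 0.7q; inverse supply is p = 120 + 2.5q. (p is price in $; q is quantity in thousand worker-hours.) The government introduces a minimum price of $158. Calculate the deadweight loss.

$15.51 thousand

Competitive equilibrium: 165.85 − 0.7q = 120 + 2.5q → q* = 14.3281, p* = 155.8203.
At the floor p = 158, quantity demanded = (165.85 − 158)/0.7 = 11.2143.
Sellers' marginal cost at q' = 11.2143: 120 + 2.5·11.2143 = 148.0358.
Δq = 14.3281 − 11.2143 = 3.1138; wedge = 158 − 148.0358 = 9.9642.
DWL = ½ × 3.1138 × 9.9642 = $15.51 thousand.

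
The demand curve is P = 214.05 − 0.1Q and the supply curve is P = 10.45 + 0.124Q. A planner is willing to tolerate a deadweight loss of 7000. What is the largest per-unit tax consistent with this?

Competitive equilibrium: 214.05 − 0.1Q = 10.45 + 0.124Q → Q* = 908.9286, P* = 123.1571.
A tax t gives ΔQ = t/0.224 and wedge t, so DWL = t²/0.448.
t²/0.448 = 7000 → t² = 3136 → t = 56.

56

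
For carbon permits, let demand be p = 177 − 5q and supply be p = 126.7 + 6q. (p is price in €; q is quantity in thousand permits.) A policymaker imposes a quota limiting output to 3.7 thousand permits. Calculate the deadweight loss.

€4.19 thousand

Competitive equilibrium: 177 − 5q = 126.7 + 6q → q* = 4.5727, p* = 154.1364.
At q = 3.7: demand price = 177 − 5·3.7 = 158.5; supply price = 126.7 + 6·3.7 = 148.9.
Δq = 4.5727 − 3.7 = 0.8727; wedge = 158.5 − 148.9 = 9.6.
DWL = ½ × 0.8727 × 9.6 = €4.19 thousand.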